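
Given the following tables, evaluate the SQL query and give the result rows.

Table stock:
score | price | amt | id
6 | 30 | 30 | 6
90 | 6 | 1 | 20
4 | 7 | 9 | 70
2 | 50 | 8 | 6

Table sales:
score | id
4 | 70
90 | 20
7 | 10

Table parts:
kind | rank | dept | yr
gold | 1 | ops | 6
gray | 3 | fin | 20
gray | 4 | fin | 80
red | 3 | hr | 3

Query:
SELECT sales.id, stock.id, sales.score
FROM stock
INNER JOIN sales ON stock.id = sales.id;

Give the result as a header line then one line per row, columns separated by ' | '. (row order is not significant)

After JOIN sales (2 rows):
stock.score | stock.price | stock.amt | stock.id | sales.score | sales.id
90 | 6 | 1 | 20 | 90 | 20
4 | 7 | 9 | 70 | 4 | 70
After SELECT (2 rows):
sales.id | stock.id | sales.score
20 | 20 | 90
70 | 70 | 4

== RESULT ==
sales.id | stock.id | sales.score
20 | 20 | 90
70 | 70 | 4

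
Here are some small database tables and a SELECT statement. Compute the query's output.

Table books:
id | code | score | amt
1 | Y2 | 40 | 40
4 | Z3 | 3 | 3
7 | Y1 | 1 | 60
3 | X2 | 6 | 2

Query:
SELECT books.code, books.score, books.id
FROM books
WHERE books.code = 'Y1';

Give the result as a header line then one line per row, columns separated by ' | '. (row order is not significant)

== RESULT ==
books.code | books.score | books.id
Y1 | 1 | 7

Derivation:
After WHERE (1 rows):
books.id | books.code | books.score | books.amt
7 | Y1 | 1 | 60
After SELECT (1 rows):
books.code | books.score | books.id
Y1 | 1 | 7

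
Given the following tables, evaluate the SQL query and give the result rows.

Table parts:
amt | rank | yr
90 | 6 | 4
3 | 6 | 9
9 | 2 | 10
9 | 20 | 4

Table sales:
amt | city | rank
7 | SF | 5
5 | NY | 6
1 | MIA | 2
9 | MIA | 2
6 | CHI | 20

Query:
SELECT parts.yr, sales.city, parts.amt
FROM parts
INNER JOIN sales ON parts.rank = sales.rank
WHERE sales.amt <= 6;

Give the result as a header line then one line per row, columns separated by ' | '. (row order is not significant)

== RESULT ==
parts.yr | sales.city | parts.amt
4 | NY | 90
9 | NY | 3
10 | MIA | 9
4 | CHI | 9

Derivation:
After JOIN sales (5 rows):
parts.amt | parts.rank | parts.yr | sales.amt | sales.city | sales.rank
90 | 6 | 4 | 5 | NY | 6
3 | 6 | 9 | 5 | NY | 6
9 | 2 | 10 | 1 | MIA | 2
9 | 2 | 10 | 9 | MIA | 2
9 | 20 | 4 | 6 | CHI | 20
After WHERE (4 rows):
parts.amt | parts.rank | parts.yr | sales.amt | sales.city | sales.rank
90 | 6 | 4 | 5 | NY | 6
3 | 6 | 9 | 5 | NY | 6
9 | 2 | 10 | 1 | MIA | 2
9 | 20 | 4 | 6 | CHI | 20
After SELECT (4 rows):
parts.yr | sales.city | parts.amt
4 | NY | 90
9 | NY | 3
10 | MIA | 9
4 | CHI | 9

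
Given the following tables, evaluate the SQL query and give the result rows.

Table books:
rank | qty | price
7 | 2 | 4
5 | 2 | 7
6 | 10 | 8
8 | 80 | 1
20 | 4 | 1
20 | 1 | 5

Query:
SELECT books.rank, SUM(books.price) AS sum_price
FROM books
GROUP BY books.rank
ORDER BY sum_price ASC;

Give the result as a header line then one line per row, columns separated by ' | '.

== RESULT ==
books.rank | sum_price
8 | 1
7 | 4
20 | 6
5 | 7
6 | 8

Derivation:
After GROUP BY (5 rows):
books.rank | sum_price
7 | 4
5 | 7
6 | 8
8 | 1
20 | 6
After ORDER BY (5 rows):
books.rank | sum_price
8 | 1
7 | 4
20 | 6
5 | 7
6 | 8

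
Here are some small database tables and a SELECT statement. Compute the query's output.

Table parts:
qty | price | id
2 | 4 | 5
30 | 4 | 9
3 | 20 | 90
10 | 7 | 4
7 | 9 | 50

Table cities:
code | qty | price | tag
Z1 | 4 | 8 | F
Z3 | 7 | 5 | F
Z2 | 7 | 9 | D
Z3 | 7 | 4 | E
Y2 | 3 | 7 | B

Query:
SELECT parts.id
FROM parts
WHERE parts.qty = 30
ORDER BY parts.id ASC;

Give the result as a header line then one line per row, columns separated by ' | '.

After WHERE (1 rows):
parts.qty | parts.price | parts.id
30 | 4 | 9
After SELECT (1 rows):
parts.id
9
After ORDER BY (1 rows):
parts.id
9

== RESULT ==
parts.id
9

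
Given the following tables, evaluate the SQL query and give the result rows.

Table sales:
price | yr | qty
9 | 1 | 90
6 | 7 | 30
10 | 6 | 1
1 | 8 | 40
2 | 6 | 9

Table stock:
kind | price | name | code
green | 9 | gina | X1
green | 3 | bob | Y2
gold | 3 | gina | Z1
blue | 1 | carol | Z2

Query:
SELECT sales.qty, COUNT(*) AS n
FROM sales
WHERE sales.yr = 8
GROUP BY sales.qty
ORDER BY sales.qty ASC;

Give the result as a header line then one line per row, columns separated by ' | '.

== RESULT ==
sales.qty | n
40 | 1

Derivation:
After WHERE (1 rows):
sales.price | sales.yr | sales.qty
1 | 8 | 40
After GROUP BY (1 rows):
sales.qty | n
40 | 1
After ORDER BY (1 rows):
sales.qty | n
40 | 1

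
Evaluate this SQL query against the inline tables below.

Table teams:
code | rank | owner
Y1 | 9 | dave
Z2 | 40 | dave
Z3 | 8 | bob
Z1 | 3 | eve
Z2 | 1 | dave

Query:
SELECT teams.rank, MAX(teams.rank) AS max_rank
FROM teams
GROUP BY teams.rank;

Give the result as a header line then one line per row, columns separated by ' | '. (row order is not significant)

== RESULT ==
teams.rank | max_rank
9 | 9
40 | 40
8 | 8
3 | 3
1 | 1

Derivation:
After GROUP BY (5 rows):
teams.rank | max_rank
9 | 9
40 | 40
8 | 8
3 | 3
1 | 1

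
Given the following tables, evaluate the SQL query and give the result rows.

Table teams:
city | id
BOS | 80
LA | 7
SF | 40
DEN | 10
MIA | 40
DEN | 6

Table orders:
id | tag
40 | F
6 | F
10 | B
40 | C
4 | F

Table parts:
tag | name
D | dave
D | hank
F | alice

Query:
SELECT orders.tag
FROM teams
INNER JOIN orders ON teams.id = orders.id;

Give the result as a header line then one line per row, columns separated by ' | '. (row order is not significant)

== RESULT ==
orders.tag
F
C
B
F
C
F

Derivation:
After JOIN orders (6 rows):
teams.city | teams.id | orders.id | orders.tag
SF | 40 | 40 | F
SF | 40 | 40 | C
DEN | 10 | 10 | B
MIA | 40 | 40 | F
MIA | 40 | 40 | C
DEN | 6 | 6 | F
After SELECT (6 rows):
orders.tag
F
C
B
F
C
F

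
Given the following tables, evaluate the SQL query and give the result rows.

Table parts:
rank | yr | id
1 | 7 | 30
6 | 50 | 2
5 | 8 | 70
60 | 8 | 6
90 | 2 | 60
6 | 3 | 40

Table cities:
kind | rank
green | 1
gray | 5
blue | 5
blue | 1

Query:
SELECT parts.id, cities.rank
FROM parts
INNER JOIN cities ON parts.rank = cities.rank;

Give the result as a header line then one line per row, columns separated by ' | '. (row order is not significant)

After JOIN cities (4 rows):
parts.rank | parts.yr | parts.id | cities.kind | cities.rank
1 | 7 | 30 | green | 1
1 | 7 | 30 | blue | 1
5 | 8 | 70 | gray | 5
5 | 8 | 70 | blue | 5
After SELECT (4 rows):
parts.id | cities.rank
30 | 1
30 | 1
70 | 5
70 | 5

== RESULT ==
parts.id | cities.rank
30 | 1
30 | 1
70 | 5
70 | 5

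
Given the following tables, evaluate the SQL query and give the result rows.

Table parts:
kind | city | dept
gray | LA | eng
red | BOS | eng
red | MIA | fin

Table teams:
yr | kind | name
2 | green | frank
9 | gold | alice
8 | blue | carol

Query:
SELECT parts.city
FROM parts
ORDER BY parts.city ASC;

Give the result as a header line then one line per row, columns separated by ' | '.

== RESULT ==
parts.city
BOS
LA
MIA

Derivation:
After SELECT (3 rows):
parts.city
LA
BOS
MIA
After ORDER BY (3 rows):
parts.city
BOS
LA
MIA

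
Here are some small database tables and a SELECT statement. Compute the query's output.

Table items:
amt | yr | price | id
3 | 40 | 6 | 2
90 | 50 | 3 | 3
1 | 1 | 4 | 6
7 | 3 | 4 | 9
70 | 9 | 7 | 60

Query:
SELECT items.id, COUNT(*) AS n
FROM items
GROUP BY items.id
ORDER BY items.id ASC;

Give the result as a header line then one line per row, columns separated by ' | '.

After GROUP BY (5 rows):
items.id | n
2 | 1
3 | 1
6 | 1
9 | 1
60 | 1
After ORDER BY (5 rows):
items.id | n
2 | 1
3 | 1
6 | 1
9 | 1
60 | 1

== RESULT ==
items.id | n
2 | 1
3 | 1
6 | 1
9 | 1
60 | 1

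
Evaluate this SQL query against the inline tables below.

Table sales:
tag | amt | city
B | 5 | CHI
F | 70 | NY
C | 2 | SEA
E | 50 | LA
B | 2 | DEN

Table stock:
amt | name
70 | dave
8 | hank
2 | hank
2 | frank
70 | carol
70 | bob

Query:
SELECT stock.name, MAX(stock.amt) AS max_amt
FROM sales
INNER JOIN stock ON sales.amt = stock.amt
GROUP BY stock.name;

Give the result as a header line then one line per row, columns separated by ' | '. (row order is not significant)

== RESULT ==
stock.name | max_amt
dave | 70
carol | 70
bob | 70
hank | 2
frank | 2

Derivation:
After JOIN stock (7 rows):
sales.tag | sales.amt | sales.city | stock.amt | stock.name
F | 70 | NY | 70 | dave
F | 70 | NY | 70 | carol
F | 70 | NY | 70 | bob
C | 2 | SEA | 2 | hank
C | 2 | SEA | 2 | frank
B | 2 | DEN | 2 | hank
B | 2 | DEN | 2 | frank
After GROUP BY (5 rows):
stock.name | max_amt
dave | 70
carol | 70
bob | 70
hank | 2
frank | 2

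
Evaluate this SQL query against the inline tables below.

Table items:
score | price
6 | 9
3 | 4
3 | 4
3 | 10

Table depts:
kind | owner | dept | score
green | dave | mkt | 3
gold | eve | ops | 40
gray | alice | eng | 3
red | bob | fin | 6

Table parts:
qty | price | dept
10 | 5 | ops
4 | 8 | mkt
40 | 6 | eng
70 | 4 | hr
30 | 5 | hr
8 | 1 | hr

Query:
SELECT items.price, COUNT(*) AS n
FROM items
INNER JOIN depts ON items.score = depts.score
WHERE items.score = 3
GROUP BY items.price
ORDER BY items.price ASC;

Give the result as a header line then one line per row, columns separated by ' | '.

After JOIN depts (7 rows):
items.score | items.price | depts.kind | depts.owner | depts.dept | depts.score
6 | 9 | red | bob | fin | 6
3 | 4 | green | dave | mkt | 3
3 | 4 | gray | alice | eng | 3
3 | 4 | green | dave | mkt | 3
3 | 4 | gray | alice | eng | 3
3 | 10 | green | dave | mkt | 3
3 | 10 | gray | alice | eng | 3
After WHERE (6 rows):
items.score | items.price | depts.kind | depts.owner | depts.dept | depts.score
3 | 4 | green | dave | mkt | 3
3 | 4 | gray | alice | eng | 3
3 | 4 | green | dave | mkt | 3
3 | 4 | gray | alice | eng | 3
3 | 10 | green | dave | mkt | 3
3 | 10 | gray | alice | eng | 3
After GROUP BY (2 rows):
items.price | n
4 | 4
10 | 2
After ORDER BY (2 rows):
items.price | n
4 | 4
10 | 2

== RESULT ==
items.price | n
4 | 4
10 | 2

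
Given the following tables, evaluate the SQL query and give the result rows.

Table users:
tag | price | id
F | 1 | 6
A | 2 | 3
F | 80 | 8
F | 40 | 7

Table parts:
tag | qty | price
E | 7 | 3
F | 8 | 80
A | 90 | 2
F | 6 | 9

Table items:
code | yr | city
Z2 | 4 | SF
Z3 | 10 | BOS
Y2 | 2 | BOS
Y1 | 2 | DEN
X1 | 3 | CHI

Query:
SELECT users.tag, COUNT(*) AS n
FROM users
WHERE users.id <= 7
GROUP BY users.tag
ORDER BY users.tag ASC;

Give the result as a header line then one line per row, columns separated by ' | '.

== RESULT ==
users.tag | n
A | 1
F | 2

Derivation:
After WHERE (3 rows):
users.tag | users.price | users.id
F | 1 | 6
A | 2 | 3
F | 40 | 7
After GROUP BY (2 rows):
users.tag | n
F | 2
A | 1
After ORDER BY (2 rows):
users.tag | n
A | 1
F | 2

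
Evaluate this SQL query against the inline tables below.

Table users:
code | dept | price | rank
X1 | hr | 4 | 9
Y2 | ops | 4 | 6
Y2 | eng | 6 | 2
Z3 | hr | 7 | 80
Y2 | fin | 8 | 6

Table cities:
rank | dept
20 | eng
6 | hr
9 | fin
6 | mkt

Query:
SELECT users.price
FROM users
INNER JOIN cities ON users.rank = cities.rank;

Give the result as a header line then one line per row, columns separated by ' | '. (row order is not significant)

== RESULT ==
users.price
4
4
4
8
8

Derivation:
After JOIN cities (5 rows):
users.code | users.dept | users.price | users.rank | cities.rank | cities.dept
X1 | hr | 4 | 9 | 9 | fin
Y2 | ops | 4 | 6 | 6 | hr
Y2 | ops | 4 | 6 | 6 | mkt
Y2 | fin | 8 | 6 | 6 | hr
Y2 | fin | 8 | 6 | 6 | mkt
After SELECT (5 rows):
users.price
4
4
4
8
8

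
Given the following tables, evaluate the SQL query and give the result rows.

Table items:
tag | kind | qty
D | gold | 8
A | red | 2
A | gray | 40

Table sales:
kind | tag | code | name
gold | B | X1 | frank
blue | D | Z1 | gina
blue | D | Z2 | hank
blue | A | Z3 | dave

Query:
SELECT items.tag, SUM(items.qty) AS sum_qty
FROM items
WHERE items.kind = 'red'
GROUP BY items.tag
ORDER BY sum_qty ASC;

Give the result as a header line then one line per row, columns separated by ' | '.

After WHERE (1 rows):
items.tag | items.kind | items.qty
A | red | 2
After GROUP BY (1 rows):
items.tag | sum_qty
A | 2
After ORDER BY (1 rows):
items.tag | sum_qty
A | 2

== RESULT ==
items.tag | sum_qty
A | 2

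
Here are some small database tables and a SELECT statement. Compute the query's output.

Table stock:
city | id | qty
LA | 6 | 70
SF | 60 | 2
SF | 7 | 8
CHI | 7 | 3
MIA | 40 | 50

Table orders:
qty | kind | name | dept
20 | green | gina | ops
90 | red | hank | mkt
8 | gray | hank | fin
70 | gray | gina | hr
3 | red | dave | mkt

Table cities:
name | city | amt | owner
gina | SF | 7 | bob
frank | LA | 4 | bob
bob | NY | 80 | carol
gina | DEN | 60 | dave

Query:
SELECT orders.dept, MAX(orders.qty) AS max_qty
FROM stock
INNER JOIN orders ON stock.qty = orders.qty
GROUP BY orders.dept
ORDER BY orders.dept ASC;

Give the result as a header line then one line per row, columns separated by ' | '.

After JOIN orders (3 rows):
stock.city | stock.id | stock.qty | orders.qty | orders.kind | orders.name | orders.dept
LA | 6 | 70 | 70 | gray | gina | hr
SF | 7 | 8 | 8 | gray | hank | fin
CHI | 7 | 3 | 3 | red | dave | mkt
After GROUP BY (3 rows):
orders.dept | max_qty
hr | 70
fin | 8
mkt | 3
After ORDER BY (3 rows):
orders.dept | max_qty
fin | 8
hr | 70
mkt | 3

== RESULT ==
orders.dept | max_qty
fin | 8
hr | 70
mkt | 3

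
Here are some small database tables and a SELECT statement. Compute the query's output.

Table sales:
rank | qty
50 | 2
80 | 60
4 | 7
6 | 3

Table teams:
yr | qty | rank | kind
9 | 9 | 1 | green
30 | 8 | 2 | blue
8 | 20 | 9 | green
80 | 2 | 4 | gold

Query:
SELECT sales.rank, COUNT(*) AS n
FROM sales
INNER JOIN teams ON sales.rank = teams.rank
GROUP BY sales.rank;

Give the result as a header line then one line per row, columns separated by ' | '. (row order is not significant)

== RESULT ==
sales.rank | n
4 | 1

Derivation:
After JOIN teams (1 rows):
sales.rank | sales.qty | teams.yr | teams.qty | teams.rank | teams.kind
4 | 7 | 80 | 2 | 4 | gold
After GROUP BY (1 rows):
sales.rank | n
4 | 1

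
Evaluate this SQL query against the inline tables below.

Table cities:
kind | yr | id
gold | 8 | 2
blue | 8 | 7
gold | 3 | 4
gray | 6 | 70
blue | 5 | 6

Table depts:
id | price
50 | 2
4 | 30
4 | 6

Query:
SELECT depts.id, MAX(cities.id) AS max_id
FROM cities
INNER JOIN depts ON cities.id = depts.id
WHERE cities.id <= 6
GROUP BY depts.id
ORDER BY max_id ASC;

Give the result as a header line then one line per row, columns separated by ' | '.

After JOIN depts (2 rows):
cities.kind | cities.yr | cities.id | depts.id | depts.price
gold | 3 | 4 | 4 | 30
gold | 3 | 4 | 4 | 6
After WHERE (2 rows):
cities.kind | cities.yr | cities.id | depts.id | depts.price
gold | 3 | 4 | 4 | 30
gold | 3 | 4 | 4 | 6
After GROUP BY (1 rows):
depts.id | max_id
4 | 4
After ORDER BY (1 rows):
depts.id | max_id
4 | 4

== RESULT ==
depts.id | max_id
4 | 4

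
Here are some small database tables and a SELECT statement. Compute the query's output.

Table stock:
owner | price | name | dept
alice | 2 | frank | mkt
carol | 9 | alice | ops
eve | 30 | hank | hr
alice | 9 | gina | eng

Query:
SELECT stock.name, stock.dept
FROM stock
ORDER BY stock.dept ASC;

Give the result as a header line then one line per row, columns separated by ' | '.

After SELECT (4 rows):
stock.name | stock.dept
frank | mkt
alice | ops
hank | hr
gina | eng
After ORDER BY (4 rows):
stock.name | stock.dept
gina | eng
hank | hr
frank | mkt
alice | ops

== RESULT ==
stock.name | stock.dept
gina | eng
hank | hr
frank | mkt
alice | ops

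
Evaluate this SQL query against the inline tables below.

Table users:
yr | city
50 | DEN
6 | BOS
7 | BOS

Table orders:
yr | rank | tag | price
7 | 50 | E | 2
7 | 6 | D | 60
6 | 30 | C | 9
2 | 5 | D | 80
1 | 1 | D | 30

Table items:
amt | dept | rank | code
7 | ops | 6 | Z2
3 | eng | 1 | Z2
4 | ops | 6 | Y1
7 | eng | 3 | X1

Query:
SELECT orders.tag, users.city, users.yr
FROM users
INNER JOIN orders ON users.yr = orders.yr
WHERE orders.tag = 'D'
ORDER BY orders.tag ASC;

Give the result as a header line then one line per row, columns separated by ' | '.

After JOIN orders (3 rows):
users.yr | users.city | orders.yr | orders.rank | orders.tag | orders.price
6 | BOS | 6 | 30 | C | 9
7 | BOS | 7 | 50 | E | 2
7 | BOS | 7 | 6 | D | 60
After WHERE (1 rows):
users.yr | users.city | orders.yr | orders.rank | orders.tag | orders.price
7 | BOS | 7 | 6 | D | 60
After SELECT (1 rows):
orders.tag | users.city | users.yr
D | BOS | 7
After ORDER BY (1 rows):
orders.tag | users.city | users.yr
D | BOS | 7

== RESULT ==
orders.tag | users.city | users.yr
D | BOS | 7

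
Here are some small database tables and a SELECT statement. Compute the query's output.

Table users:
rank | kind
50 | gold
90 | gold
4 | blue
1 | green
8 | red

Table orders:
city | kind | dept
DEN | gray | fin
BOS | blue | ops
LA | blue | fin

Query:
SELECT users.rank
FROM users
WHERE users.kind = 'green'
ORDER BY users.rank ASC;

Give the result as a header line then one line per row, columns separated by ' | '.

After WHERE (1 rows):
users.rank | users.kind
1 | green
After SELECT (1 rows):
users.rank
1
After ORDER BY (1 rows):
users.rank
1

== RESULT ==
users.rank
1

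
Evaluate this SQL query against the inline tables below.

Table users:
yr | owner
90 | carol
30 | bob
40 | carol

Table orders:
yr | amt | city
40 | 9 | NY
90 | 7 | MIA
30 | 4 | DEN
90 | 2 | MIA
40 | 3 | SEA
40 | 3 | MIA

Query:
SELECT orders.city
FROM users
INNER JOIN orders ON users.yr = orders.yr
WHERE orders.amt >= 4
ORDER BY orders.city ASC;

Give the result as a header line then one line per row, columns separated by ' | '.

== RESULT ==
orders.city
DEN
MIA
NY

Derivation:
After JOIN orders (6 rows):
users.yr | users.owner | orders.yr | orders.amt | orders.city
90 | carol | 90 | 7 | MIA
90 | carol | 90 | 2 | MIA
30 | bob | 30 | 4 | DEN
40 | carol | 40 | 9 | NY
40 | carol | 40 | 3 | SEA
40 | carol | 40 | 3 | MIA
After WHERE (3 rows):
users.yr | users.owner | orders.yr | orders.amt | orders.city
90 | carol | 90 | 7 | MIA
30 | bob | 30 | 4 | DEN
40 | carol | 40 | 9 | NY
After SELECT (3 rows):
orders.city
MIA
DEN
NY
After ORDER BY (3 rows):
orders.city
DEN
MIA
NY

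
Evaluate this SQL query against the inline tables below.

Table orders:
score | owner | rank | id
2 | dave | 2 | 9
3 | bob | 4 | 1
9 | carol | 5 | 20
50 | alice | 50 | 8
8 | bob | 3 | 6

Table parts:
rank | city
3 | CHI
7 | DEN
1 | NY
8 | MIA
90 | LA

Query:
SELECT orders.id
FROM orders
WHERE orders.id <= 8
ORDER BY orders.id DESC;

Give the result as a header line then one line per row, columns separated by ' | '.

== RESULT ==
orders.id
8
6
1

Derivation:
After WHERE (3 rows):
orders.score | orders.owner | orders.rank | orders.id
3 | bob | 4 | 1
50 | alice | 50 | 8
8 | bob | 3 | 6
After SELECT (3 rows):
orders.id
1
8
6
After ORDER BY (3 rows):
orders.id
8
6
1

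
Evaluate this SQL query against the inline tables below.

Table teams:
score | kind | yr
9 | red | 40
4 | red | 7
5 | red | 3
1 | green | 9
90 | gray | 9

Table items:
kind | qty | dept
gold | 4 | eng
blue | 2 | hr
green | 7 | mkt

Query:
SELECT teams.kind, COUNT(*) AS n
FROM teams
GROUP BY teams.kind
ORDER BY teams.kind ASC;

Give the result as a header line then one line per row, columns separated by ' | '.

After GROUP BY (3 rows):
teams.kind | n
red | 3
green | 1
gray | 1
After ORDER BY (3 rows):
teams.kind | n
gray | 1
green | 1
red | 3

== RESULT ==
teams.kind | n
gray | 1
green | 1
red | 3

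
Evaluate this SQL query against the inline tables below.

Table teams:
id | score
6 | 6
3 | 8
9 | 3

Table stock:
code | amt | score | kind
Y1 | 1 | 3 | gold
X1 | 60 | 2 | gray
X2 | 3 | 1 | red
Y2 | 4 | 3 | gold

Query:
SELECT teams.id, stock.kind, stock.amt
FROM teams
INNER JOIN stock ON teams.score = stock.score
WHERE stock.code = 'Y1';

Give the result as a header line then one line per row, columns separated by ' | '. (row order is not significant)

== RESULT ==
teams.id | stock.kind | stock.amt
9 | gold | 1

Derivation:
After JOIN stock (2 rows):
teams.id | teams.score | stock.code | stock.amt | stock.score | stock.kind
9 | 3 | Y1 | 1 | 3 | gold
9 | 3 | Y2 | 4 | 3 | gold
After WHERE (1 rows):
teams.id | teams.score | stock.code | stock.amt | stock.score | stock.kind
9 | 3 | Y1 | 1 | 3 | gold
After SELECT (1 rows):
teams.id | stock.kind | stock.amt
9 | gold | 1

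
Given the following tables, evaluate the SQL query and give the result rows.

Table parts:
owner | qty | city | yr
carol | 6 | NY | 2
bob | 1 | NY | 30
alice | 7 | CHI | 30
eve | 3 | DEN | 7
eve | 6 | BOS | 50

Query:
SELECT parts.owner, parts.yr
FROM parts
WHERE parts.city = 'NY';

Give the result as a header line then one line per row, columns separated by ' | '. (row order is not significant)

== RESULT ==
parts.owner | parts.yr
carol | 2
bob | 30

Derivation:
After WHERE (2 rows):
parts.owner | parts.qty | parts.city | parts.yr
carol | 6 | NY | 2
bob | 1 | NY | 30
After SELECT (2 rows):
parts.owner | parts.yr
carol | 2
bob | 30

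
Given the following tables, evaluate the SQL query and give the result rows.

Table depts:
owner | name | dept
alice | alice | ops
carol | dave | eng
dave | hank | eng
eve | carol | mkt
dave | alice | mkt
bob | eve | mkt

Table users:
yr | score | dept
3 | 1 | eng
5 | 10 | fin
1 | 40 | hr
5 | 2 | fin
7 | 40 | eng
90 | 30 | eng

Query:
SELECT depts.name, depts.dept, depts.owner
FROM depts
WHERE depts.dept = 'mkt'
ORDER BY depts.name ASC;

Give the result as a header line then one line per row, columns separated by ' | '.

== RESULT ==
depts.name | depts.dept | depts.owner
alice | mkt | dave
carol | mkt | eve
eve | mkt | bob

Derivation:
After WHERE (3 rows):
depts.owner | depts.name | depts.dept
eve | carol | mkt
dave | alice | mkt
bob | eve | mkt
After SELECT (3 rows):
depts.name | depts.dept | depts.owner
carol | mkt | eve
alice | mkt | dave
eve | mkt | bob
After ORDER BY (3 rows):
depts.name | depts.dept | depts.owner
alice | mkt | dave
carol | mkt | eve
eve | mkt | bob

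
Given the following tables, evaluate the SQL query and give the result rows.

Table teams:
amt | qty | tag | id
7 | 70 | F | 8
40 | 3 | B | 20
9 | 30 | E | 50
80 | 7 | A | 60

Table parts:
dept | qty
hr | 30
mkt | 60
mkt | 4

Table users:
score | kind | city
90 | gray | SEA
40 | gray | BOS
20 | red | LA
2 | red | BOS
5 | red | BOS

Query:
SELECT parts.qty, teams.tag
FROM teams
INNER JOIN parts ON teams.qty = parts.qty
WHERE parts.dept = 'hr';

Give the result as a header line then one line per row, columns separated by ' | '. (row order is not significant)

== RESULT ==
parts.qty | teams.tag
30 | E

Derivation:
After JOIN parts (1 rows):
teams.amt | teams.qty | teams.tag | teams.id | parts.dept | parts.qty
9 | 30 | E | 50 | hr | 30
After WHERE (1 rows):
teams.amt | teams.qty | teams.tag | teams.id | parts.dept | parts.qty
9 | 30 | E | 50 | hr | 30
After SELECT (1 rows):
parts.qty | teams.tag
30 | E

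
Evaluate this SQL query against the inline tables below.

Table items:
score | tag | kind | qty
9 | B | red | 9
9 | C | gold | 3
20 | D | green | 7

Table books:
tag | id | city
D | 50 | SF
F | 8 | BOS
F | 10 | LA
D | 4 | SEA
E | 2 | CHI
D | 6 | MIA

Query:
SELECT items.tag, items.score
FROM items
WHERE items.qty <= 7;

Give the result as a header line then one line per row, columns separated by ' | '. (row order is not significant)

== RESULT ==
items.tag | items.score
C | 9
D | 20

Derivation:
After WHERE (2 rows):
items.score | items.tag | items.kind | items.qty
9 | C | gold | 3
20 | D | green | 7
After SELECT (2 rows):
items.tag | items.score
C | 9
D | 20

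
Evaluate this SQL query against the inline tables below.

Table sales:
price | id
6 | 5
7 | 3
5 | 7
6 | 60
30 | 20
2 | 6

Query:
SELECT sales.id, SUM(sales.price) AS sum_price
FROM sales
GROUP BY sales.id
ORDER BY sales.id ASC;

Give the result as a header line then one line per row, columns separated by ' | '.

After GROUP BY (6 rows):
sales.id | sum_price
5 | 6
3 | 7
7 | 5
60 | 6
20 | 30
6 | 2
After ORDER BY (6 rows):
sales.id | sum_price
3 | 7
5 | 6
6 | 2
7 | 5
20 | 30
60 | 6

== RESULT ==
sales.id | sum_price
3 | 7
5 | 6
6 | 2
7 | 5
20 | 30
60 | 6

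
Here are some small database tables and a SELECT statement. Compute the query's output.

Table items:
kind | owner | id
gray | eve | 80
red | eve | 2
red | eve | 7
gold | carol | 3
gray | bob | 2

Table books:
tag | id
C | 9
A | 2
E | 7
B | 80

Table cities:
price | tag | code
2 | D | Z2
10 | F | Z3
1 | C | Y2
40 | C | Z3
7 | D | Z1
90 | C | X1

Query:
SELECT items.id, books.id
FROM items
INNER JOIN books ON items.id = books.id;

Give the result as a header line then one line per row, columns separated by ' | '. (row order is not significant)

After JOIN books (4 rows):
items.kind | items.owner | items.id | books.tag | books.id
gray | eve | 80 | B | 80
red | eve | 2 | A | 2
red | eve | 7 | E | 7
gray | bob | 2 | A | 2
After SELECT (4 rows):
items.id | books.id
80 | 80
2 | 2
7 | 7
2 | 2

== RESULT ==
items.id | books.id
80 | 80
2 | 2
7 | 7
2 | 2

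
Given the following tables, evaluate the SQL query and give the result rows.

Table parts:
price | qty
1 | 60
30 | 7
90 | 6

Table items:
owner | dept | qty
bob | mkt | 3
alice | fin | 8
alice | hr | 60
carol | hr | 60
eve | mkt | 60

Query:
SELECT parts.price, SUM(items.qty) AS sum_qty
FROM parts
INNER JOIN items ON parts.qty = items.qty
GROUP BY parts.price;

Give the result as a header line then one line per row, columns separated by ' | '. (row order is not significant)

After JOIN items (3 rows):
parts.price | parts.qty | items.owner | items.dept | items.qty
1 | 60 | alice | hr | 60
1 | 60 | carol | hr | 60
1 | 60 | eve | mkt | 60
After GROUP BY (1 rows):
parts.price | sum_qty
1 | 180

== RESULT ==
parts.price | sum_qty
1 | 180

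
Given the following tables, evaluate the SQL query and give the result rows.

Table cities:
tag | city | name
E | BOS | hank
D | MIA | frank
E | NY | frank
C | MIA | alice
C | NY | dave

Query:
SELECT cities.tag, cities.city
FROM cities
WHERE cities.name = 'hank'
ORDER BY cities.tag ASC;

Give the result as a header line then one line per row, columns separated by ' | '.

After WHERE (1 rows):
cities.tag | cities.city | cities.name
E | BOS | hank
After SELECT (1 rows):
cities.tag | cities.city
E | BOS
After ORDER BY (1 rows):
cities.tag | cities.city
E | BOS

== RESULT ==
cities.tag | cities.city
E | BOS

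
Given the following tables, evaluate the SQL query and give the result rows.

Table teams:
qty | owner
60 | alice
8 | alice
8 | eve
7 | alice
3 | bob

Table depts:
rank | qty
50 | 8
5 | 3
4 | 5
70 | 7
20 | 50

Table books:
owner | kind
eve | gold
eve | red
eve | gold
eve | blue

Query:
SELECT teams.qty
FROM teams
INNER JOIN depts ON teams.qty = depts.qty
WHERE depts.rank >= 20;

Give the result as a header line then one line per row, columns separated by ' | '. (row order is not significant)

After JOIN depts (4 rows):
teams.qty | teams.owner | depts.rank | depts.qty
8 | alice | 50 | 8
8 | eve | 50 | 8
7 | alice | 70 | 7
3 | bob | 5 | 3
After WHERE (3 rows):
teams.qty | teams.owner | depts.rank | depts.qty
8 | alice | 50 | 8
8 | eve | 50 | 8
7 | alice | 70 | 7
After SELECT (3 rows):
teams.qty
8
8
7

== RESULT ==
teams.qty
8
8
7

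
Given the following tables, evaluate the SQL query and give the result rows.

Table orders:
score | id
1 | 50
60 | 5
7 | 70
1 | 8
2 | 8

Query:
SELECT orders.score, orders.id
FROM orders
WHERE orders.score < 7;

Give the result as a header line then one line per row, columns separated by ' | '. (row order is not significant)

== RESULT ==
orders.score | orders.id
1 | 50
1 | 8
2 | 8

Derivation:
After WHERE (3 rows):
orders.score | orders.id
1 | 50
1 | 8
2 | 8
After SELECT (3 rows):
orders.score | orders.id
1 | 50
1 | 8
2 | 8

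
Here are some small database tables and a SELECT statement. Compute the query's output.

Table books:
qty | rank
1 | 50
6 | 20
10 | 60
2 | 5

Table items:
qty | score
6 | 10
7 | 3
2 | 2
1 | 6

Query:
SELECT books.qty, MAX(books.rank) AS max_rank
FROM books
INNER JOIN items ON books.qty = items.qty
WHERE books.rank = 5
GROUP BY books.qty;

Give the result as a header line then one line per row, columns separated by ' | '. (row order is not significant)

After JOIN items (3 rows):
books.qty | books.rank | items.qty | items.score
1 | 50 | 1 | 6
6 | 20 | 6 | 10
2 | 5 | 2 | 2
After WHERE (1 rows):
books.qty | books.rank | items.qty | items.score
2 | 5 | 2 | 2
After GROUP BY (1 rows):
books.qty | max_rank
2 | 5

== RESULT ==
books.qty | max_rank
2 | 5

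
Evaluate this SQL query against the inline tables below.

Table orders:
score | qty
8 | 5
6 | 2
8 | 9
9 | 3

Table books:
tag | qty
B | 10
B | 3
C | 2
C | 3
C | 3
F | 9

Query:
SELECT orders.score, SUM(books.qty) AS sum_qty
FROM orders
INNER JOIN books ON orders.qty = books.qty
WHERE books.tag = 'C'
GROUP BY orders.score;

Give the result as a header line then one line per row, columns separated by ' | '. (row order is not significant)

After JOIN books (5 rows):
orders.score | orders.qty | books.tag | books.qty
6 | 2 | C | 2
8 | 9 | F | 9
9 | 3 | B | 3
9 | 3 | C | 3
9 | 3 | C | 3
After WHERE (3 rows):
orders.score | orders.qty | books.tag | books.qty
6 | 2 | C | 2
9 | 3 | C | 3
9 | 3 | C | 3
After GROUP BY (2 rows):
orders.score | sum_qty
6 | 2
9 | 6

== RESULT ==
orders.score | sum_qty
6 | 2
9 | 6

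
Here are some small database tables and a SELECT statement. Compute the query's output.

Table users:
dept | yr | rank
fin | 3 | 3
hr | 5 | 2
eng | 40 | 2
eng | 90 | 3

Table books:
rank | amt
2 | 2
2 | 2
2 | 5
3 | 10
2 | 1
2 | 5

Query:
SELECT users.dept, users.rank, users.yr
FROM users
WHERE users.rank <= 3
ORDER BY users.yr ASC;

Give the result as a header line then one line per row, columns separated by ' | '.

== RESULT ==
users.dept | users.rank | users.yr
fin | 3 | 3
hr | 2 | 5
eng | 2 | 40
eng | 3 | 90

Derivation:
After WHERE (4 rows):
users.dept | users.yr | users.rank
fin | 3 | 3
hr | 5 | 2
eng | 40 | 2
eng | 90 | 3
After SELECT (4 rows):
users.dept | users.rank | users.yr
fin | 3 | 3
hr | 2 | 5
eng | 2 | 40
eng | 3 | 90
After ORDER BY (4 rows):
users.dept | users.rank | users.yr
fin | 3 | 3
hr | 2 | 5
eng | 2 | 40
eng | 3 | 90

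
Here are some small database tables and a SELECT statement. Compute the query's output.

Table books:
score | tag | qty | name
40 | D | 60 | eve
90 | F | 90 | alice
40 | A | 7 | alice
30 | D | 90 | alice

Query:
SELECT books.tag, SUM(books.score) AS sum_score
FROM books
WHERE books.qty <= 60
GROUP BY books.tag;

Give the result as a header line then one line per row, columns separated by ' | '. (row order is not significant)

After WHERE (2 rows):
books.score | books.tag | books.qty | books.name
40 | D | 60 | eve
40 | A | 7 | alice
After GROUP BY (2 rows):
books.tag | sum_score
D | 40
A | 40

== RESULT ==
books.tag | sum_score
D | 40
A | 40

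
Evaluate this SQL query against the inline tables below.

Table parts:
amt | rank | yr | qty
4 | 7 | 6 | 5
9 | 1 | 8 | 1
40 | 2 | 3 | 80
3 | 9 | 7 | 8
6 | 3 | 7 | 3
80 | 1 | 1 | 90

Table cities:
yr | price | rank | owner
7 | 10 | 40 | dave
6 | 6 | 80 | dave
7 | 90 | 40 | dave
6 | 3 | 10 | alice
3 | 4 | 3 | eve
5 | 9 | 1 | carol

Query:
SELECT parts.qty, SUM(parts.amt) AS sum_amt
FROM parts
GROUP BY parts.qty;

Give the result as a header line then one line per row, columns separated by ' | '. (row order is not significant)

After GROUP BY (6 rows):
parts.qty | sum_amt
5 | 4
1 | 9
80 | 40
8 | 3
3 | 6
90 | 80

== RESULT ==
parts.qty | sum_amt
5 | 4
1 | 9
80 | 40
8 | 3
3 | 6
90 | 80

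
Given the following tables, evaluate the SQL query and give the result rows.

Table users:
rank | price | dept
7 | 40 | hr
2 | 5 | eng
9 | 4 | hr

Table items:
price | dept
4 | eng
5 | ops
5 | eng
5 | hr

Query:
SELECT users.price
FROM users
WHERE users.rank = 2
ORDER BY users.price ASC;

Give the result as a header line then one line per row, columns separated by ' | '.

After WHERE (1 rows):
users.rank | users.price | users.dept
2 | 5 | eng
After SELECT (1 rows):
users.price
5
After ORDER BY (1 rows):
users.price
5

== RESULT ==
users.price
5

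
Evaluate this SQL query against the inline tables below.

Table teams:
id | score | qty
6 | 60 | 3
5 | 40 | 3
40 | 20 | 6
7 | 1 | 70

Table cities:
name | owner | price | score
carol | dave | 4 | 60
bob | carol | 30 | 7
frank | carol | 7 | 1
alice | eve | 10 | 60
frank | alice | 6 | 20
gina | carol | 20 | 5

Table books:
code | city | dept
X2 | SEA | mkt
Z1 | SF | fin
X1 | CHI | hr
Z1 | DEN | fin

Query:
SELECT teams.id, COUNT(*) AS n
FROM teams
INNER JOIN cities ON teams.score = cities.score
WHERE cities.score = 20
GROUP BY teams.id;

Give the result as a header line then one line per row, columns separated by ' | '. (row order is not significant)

== RESULT ==
teams.id | n
40 | 1

Derivation:
After JOIN cities (4 rows):
teams.id | teams.score | teams.qty | cities.name | cities.owner | cities.price | cities.score
6 | 60 | 3 | carol | dave | 4 | 60
6 | 60 | 3 | alice | eve | 10 | 60
40 | 20 | 6 | frank | alice | 6 | 20
7 | 1 | 70 | frank | carol | 7 | 1
After WHERE (1 rows):
teams.id | teams.score | teams.qty | cities.name | cities.owner | cities.price | cities.score
40 | 20 | 6 | frank | alice | 6 | 20
After GROUP BY (1 rows):
teams.id | n
40 | 1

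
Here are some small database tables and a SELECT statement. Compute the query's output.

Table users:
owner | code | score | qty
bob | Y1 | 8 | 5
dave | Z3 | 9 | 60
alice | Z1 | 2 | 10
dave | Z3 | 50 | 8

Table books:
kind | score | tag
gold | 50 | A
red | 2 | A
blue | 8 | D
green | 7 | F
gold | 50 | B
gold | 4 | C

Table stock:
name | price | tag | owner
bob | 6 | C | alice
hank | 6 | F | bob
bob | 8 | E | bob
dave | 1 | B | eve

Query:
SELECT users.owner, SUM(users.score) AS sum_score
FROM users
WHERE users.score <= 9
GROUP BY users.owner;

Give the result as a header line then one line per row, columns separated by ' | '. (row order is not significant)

== RESULT ==
users.owner | sum_score
bob | 8
dave | 9
alice | 2

Derivation:
After WHERE (3 rows):
users.owner | users.code | users.score | users.qty
bob | Y1 | 8 | 5
dave | Z3 | 9 | 60
alice | Z1 | 2 | 10
After GROUP BY (3 rows):
users.owner | sum_score
bob | 8
dave | 9
alice | 2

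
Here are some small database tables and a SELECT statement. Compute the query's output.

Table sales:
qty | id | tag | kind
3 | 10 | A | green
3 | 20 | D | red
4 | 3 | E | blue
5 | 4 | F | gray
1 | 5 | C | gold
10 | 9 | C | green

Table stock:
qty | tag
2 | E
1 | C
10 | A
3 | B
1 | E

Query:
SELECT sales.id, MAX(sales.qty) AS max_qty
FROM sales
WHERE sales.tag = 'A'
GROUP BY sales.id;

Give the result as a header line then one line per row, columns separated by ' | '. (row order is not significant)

== RESULT ==
sales.id | max_qty
10 | 3

Derivation:
After WHERE (1 rows):
sales.qty | sales.id | sales.tag | sales.kind
3 | 10 | A | green
After GROUP BY (1 rows):
sales.id | max_qty
10 | 3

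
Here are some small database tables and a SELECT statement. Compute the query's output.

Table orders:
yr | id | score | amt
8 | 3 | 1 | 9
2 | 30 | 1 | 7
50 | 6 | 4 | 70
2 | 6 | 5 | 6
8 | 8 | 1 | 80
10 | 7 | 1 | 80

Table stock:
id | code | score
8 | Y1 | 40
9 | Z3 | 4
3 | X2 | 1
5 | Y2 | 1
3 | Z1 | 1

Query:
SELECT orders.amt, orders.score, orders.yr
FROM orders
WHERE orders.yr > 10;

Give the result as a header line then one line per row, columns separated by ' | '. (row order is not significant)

After WHERE (1 rows):
orders.yr | orders.id | orders.score | orders.amt
50 | 6 | 4 | 70
After SELECT (1 rows):
orders.amt | orders.score | orders.yr
70 | 4 | 50

== RESULT ==
orders.amt | orders.score | orders.yr
70 | 4 | 50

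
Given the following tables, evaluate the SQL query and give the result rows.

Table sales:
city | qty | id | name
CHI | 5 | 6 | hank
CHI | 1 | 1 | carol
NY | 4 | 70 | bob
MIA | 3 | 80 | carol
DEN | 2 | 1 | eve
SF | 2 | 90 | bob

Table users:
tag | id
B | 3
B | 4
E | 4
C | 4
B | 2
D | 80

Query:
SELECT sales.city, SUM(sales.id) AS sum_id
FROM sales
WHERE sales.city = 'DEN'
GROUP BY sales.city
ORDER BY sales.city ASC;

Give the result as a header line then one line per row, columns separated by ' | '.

== RESULT ==
sales.city | sum_id
DEN | 1

Derivation:
After WHERE (1 rows):
sales.city | sales.qty | sales.id | sales.name
DEN | 2 | 1 | eve
After GROUP BY (1 rows):
sales.city | sum_id
DEN | 1
After ORDER BY (1 rows):
sales.city | sum_id
DEN | 1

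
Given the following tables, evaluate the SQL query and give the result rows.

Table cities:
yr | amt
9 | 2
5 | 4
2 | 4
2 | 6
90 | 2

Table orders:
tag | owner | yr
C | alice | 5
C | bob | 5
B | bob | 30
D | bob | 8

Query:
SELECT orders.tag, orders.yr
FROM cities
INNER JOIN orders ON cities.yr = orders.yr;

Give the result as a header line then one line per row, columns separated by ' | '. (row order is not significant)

After JOIN orders (2 rows):
cities.yr | cities.amt | orders.tag | orders.owner | orders.yr
5 | 4 | C | alice | 5
5 | 4 | C | bob | 5
After SELECT (2 rows):
orders.tag | orders.yr
C | 5
C | 5

== RESULT ==
orders.tag | orders.yr
C | 5
C | 5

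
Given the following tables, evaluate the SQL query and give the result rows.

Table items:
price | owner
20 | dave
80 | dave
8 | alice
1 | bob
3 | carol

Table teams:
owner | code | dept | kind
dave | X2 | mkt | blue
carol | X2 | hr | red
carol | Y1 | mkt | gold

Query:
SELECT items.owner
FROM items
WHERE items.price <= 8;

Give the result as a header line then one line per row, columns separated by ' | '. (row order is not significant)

After WHERE (3 rows):
items.price | items.owner
8 | alice
1 | bob
3 | carol
After SELECT (3 rows):
items.owner
alice
bob
carol

== RESULT ==
items.owner
alice
bob
carol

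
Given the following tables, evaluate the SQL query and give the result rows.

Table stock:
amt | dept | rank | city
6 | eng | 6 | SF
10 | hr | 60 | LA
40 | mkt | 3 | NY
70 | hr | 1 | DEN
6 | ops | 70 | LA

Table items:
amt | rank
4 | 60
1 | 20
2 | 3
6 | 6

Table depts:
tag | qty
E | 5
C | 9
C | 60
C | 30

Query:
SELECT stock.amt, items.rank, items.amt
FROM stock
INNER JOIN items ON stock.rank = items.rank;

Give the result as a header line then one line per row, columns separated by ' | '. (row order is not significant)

After JOIN items (3 rows):
stock.amt | stock.dept | stock.rank | stock.city | items.amt | items.rank
6 | eng | 6 | SF | 6 | 6
10 | hr | 60 | LA | 4 | 60
40 | mkt | 3 | NY | 2 | 3
After SELECT (3 rows):
stock.amt | items.rank | items.amt
6 | 6 | 6
10 | 60 | 4
40 | 3 | 2

== RESULT ==
stock.amt | items.rank | items.amt
6 | 6 | 6
10 | 60 | 4
40 | 3 | 2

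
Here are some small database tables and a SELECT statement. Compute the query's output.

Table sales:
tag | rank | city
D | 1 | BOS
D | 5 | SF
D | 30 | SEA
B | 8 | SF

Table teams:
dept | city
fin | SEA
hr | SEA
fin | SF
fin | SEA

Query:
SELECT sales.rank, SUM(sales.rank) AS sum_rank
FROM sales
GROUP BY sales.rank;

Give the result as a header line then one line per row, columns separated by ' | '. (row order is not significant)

After GROUP BY (4 rows):
sales.rank | sum_rank
1 | 1
5 | 5
30 | 30
8 | 8

== RESULT ==
sales.rank | sum_rank
1 | 1
5 | 5
30 | 30
8 | 8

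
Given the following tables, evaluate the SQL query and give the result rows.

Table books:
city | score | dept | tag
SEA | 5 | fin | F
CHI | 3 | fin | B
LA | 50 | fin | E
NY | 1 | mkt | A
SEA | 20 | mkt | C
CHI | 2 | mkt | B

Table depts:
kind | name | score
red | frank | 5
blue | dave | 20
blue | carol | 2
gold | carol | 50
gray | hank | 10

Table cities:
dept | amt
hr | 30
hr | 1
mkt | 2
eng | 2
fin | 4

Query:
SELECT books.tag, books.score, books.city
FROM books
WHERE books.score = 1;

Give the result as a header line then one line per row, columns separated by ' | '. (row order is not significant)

== RESULT ==
books.tag | books.score | books.city
A | 1 | NY

Derivation:
After WHERE (1 rows):
books.city | books.score | books.dept | books.tag
NY | 1 | mkt | A
After SELECT (1 rows):
books.tag | books.score | books.city
A | 1 | NY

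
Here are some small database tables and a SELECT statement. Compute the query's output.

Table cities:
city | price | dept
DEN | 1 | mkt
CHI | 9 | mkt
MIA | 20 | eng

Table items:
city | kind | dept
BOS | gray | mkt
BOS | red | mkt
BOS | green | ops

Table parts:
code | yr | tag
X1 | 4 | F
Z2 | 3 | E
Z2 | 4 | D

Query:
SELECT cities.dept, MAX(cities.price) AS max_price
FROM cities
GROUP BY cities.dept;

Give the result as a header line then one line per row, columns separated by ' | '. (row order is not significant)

After GROUP BY (2 rows):
cities.dept | max_price
mkt | 9
eng | 20

== RESULT ==
cities.dept | max_price
mkt | 9
eng | 20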